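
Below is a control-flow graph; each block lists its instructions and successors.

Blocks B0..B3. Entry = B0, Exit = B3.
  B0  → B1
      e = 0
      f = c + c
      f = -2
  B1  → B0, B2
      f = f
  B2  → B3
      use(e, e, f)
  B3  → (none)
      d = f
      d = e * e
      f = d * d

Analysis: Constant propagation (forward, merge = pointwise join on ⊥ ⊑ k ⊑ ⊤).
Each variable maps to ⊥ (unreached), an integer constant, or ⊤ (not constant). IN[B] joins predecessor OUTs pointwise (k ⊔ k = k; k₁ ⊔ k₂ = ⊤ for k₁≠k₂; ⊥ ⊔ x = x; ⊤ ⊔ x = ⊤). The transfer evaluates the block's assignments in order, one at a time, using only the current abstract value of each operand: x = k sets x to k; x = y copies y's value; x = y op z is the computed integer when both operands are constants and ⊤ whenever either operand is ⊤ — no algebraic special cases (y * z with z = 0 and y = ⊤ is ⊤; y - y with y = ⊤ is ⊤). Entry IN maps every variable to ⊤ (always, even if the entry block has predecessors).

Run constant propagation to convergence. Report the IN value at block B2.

Answer: {a: ⊤, b: ⊤, c: ⊤, d: ⊤, e: 0, f: -2}

Derivation:
Per-block solution:
  B0:   IN=(all ⊤)   OUT={e:0, f:-2; rest ⊤}
  B1:   IN={e:0, f:-2; rest ⊤}   OUT={e:0, f:-2; rest ⊤}
  B2:   IN={e:0, f:-2; rest ⊤}   OUT={e:0, f:-2; rest ⊤}
  B3:   IN={e:0, f:-2; rest ⊤}   OUT={d:0, e:0, f:0; rest ⊤}

Merge at B2: IN[B2] = OUT[B1] = {a: ⊤, b: ⊤, c: ⊤, d: ⊤, e: 0, f: -2}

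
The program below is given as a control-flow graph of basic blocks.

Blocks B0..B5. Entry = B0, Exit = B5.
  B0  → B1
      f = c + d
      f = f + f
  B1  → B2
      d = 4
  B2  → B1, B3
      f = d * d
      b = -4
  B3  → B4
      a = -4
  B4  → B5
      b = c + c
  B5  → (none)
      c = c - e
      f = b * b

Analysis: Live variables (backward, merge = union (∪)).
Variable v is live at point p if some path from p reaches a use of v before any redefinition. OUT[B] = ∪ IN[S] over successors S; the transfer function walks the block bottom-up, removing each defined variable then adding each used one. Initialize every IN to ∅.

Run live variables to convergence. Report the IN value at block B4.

Per-block solution:
  B0:   IN={c, d, e}   OUT={c, e}
  B1:   IN={c, e}   OUT={c, d, e}
  B2:   IN={c, d, e}   OUT={c, e}
  B3:   IN={c, e}   OUT={c, e}
  B4:   IN={c, e}   OUT={b, c, e}
  B5:   IN={b, c, e}   OUT={}

Merge at B4: OUT[B4] = IN[B5] = {b, c, e}
Applying B4's transfer function to that OUT value gives IN[B4] (row B4 above).

Answer: {c, e}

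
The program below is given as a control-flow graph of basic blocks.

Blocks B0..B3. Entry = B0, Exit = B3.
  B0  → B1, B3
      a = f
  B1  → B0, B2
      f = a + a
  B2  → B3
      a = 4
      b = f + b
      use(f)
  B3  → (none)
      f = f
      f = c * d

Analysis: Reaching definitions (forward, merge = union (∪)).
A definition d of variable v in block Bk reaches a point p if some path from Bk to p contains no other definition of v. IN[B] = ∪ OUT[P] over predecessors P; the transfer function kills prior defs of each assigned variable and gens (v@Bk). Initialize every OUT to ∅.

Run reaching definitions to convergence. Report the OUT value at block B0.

Answer: {a@B0, f@B1}

Trace:
Per-block solution:
  B0:  IN={a@B0, f@B1}  OUT={a@B0, f@B1}
  B1:  IN={a@B0, f@B1}  OUT={a@B0, f@B1}
  B2:  IN={a@B0, f@B1}  OUT={a@B2, b@B2, f@B1}
  B3:  IN={a@B0, a@B2, b@B2, f@B1}  OUT={a@B0, a@B2, b@B2, f@B3}

Merge at B0 (entry node, so the boundary value {} is joined with the incoming edge(s)): IN[B0] = {} ⊔ OUT[B1] = {a@B0, f@B1}
Applying B0's transfer function to that IN value gives OUT[B0] (row B0 above).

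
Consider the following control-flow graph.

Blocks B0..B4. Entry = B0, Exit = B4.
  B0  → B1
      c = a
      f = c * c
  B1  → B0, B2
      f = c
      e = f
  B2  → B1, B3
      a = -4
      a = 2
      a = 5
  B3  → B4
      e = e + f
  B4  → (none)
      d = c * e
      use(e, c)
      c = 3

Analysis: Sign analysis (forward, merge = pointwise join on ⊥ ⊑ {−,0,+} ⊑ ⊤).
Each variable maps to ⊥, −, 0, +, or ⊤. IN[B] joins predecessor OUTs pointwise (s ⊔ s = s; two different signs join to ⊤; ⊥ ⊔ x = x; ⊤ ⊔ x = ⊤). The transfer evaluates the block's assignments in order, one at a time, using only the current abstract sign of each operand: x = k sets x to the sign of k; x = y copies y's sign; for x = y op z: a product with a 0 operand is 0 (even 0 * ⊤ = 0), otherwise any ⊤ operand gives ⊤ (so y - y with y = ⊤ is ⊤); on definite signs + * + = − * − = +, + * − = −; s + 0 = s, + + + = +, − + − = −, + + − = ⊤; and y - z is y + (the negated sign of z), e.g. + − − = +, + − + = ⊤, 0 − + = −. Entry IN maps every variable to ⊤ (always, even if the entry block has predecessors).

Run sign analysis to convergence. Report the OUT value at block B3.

Answer: {a: +, b: ⊤, c: ⊤, d: ⊤, e: ⊤, f: ⊤}

Trace:
Per-block solution:
  B0:  IN=(all ⊤)  OUT=(all ⊤)
  B1:  IN=(all ⊤)  OUT=(all ⊤)
  B2:  IN=(all ⊤)  OUT={a:+; rest ⊤}
  B3:  IN={a:+; rest ⊤}  OUT={a:+; rest ⊤}
  B4:  IN={a:+; rest ⊤}  OUT={a:+, c:+; rest ⊤}

Merge at B3: IN[B3] = OUT[B2] = {a: +, b: ⊤, c: ⊤, d: ⊤, e: ⊤, f: ⊤}
Applying B3's transfer function to that IN value gives OUT[B3] (row B3 above).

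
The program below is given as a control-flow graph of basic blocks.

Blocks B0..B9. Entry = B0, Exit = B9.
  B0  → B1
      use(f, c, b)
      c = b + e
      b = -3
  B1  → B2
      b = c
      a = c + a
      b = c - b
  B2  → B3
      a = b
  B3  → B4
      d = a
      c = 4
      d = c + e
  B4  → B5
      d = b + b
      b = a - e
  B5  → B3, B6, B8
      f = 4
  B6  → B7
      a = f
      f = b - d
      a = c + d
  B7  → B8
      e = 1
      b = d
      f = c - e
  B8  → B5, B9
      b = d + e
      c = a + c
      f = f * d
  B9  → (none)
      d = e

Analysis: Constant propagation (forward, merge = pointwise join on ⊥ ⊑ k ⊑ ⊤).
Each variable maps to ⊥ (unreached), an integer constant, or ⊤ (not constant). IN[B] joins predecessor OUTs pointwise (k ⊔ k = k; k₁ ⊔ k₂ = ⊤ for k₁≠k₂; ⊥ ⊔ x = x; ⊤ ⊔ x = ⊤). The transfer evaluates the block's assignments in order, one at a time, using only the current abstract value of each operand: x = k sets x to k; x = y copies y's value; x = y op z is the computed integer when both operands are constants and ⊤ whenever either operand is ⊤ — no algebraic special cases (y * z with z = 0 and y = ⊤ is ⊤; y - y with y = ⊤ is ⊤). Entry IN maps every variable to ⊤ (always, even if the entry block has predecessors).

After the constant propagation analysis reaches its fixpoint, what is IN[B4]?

Converged values:
  B0:   IN=(all ⊤)   OUT={b:-3; rest ⊤}
  B1:   IN={b:-3; rest ⊤}   OUT=(all ⊤)
  B2:   IN=(all ⊤)   OUT=(all ⊤)
  B3:   IN=(all ⊤)   OUT={c:4; rest ⊤}
  B4:   IN={c:4; rest ⊤}   OUT={c:4; rest ⊤}
  B5:   IN=(all ⊤)   OUT={f:4; rest ⊤}
  B6:   IN={f:4; rest ⊤}   OUT=(all ⊤)
  B7:   IN=(all ⊤)   OUT={e:1; rest ⊤}
  B8:   IN=(all ⊤)   OUT=(all ⊤)
  B9:   IN=(all ⊤)   OUT=(all ⊤)

Merge at B4: IN[B4] = OUT[B3] = {a: ⊤, b: ⊤, c: 4, d: ⊤, e: ⊤, f: ⊤}

Answer: {a: ⊤, b: ⊤, c: 4, d: ⊤, e: ⊤, f: ⊤}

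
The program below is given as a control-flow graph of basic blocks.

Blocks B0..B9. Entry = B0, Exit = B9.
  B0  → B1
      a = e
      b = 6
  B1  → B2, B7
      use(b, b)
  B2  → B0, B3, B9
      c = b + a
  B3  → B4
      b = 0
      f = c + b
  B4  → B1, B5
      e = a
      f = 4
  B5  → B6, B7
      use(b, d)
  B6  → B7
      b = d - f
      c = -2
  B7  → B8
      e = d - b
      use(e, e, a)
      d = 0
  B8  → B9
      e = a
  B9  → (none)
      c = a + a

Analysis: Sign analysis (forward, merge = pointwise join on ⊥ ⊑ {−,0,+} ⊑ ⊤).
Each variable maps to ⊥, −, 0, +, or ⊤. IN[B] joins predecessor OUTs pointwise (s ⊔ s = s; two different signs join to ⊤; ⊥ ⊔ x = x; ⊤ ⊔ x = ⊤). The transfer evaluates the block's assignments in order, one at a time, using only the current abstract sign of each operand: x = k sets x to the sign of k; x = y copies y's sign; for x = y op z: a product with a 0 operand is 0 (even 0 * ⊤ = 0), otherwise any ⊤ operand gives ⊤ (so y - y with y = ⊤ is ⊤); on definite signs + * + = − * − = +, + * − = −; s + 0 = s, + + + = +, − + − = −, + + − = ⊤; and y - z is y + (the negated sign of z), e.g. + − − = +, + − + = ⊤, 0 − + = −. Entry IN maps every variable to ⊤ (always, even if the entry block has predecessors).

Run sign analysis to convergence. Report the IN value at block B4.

Answer: {a: ⊤, b: 0, c: ⊤, d: ⊤, e: ⊤, f: ⊤}

Trace:
Fixpoint table:
  B0: | IN=(all ⊤) | OUT={b:+; rest ⊤}
  B1: | IN=(all ⊤) | OUT=(all ⊤)
  B2: | IN=(all ⊤) | OUT=(all ⊤)
  B3: | IN=(all ⊤) | OUT={b:0; rest ⊤}
  B4: | IN={b:0; rest ⊤} | OUT={b:0, f:+; rest ⊤}
  B5: | IN={b:0, f:+; rest ⊤} | OUT={b:0, f:+; rest ⊤}
  B6: | IN={b:0, f:+; rest ⊤} | OUT={c:-, f:+; rest ⊤}
  B7: | IN=(all ⊤) | OUT={d:0; rest ⊤}
  B8: | IN={d:0; rest ⊤} | OUT={d:0; rest ⊤}
  B9: | IN=(all ⊤) | OUT=(all ⊤)

Merge at B4: IN[B4] = OUT[B3] = {a: ⊤, b: 0, c: ⊤, d: ⊤, e: ⊤, f: ⊤}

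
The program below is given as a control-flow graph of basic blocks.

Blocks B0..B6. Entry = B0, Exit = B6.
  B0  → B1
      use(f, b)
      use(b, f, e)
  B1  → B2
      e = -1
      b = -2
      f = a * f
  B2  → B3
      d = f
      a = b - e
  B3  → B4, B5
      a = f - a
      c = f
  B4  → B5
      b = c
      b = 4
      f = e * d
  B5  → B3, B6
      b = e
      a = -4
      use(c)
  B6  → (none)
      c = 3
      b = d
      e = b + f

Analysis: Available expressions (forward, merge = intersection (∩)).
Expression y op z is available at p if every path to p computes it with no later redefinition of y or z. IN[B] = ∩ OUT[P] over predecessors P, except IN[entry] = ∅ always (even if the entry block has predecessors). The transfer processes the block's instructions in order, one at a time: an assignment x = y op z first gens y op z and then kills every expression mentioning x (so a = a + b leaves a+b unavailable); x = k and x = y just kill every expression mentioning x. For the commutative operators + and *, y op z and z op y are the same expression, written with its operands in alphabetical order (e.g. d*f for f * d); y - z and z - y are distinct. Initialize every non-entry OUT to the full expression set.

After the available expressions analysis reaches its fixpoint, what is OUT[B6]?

Answer: {b+f}

Derivation:
Per-block solution:
  B0: | IN={} | OUT={}
  B1: | IN={} | OUT={}
  B2: | IN={} | OUT={b-e}
  B3: | IN={} | OUT={}
  B4: | IN={} | OUT={d*e}
  B5: | IN={} | OUT={}
  B6: | IN={} | OUT={b+f}

Merge at B6: IN[B6] = OUT[B5] = {}
Applying B6's transfer function to that IN value gives OUT[B6] (row B6 above).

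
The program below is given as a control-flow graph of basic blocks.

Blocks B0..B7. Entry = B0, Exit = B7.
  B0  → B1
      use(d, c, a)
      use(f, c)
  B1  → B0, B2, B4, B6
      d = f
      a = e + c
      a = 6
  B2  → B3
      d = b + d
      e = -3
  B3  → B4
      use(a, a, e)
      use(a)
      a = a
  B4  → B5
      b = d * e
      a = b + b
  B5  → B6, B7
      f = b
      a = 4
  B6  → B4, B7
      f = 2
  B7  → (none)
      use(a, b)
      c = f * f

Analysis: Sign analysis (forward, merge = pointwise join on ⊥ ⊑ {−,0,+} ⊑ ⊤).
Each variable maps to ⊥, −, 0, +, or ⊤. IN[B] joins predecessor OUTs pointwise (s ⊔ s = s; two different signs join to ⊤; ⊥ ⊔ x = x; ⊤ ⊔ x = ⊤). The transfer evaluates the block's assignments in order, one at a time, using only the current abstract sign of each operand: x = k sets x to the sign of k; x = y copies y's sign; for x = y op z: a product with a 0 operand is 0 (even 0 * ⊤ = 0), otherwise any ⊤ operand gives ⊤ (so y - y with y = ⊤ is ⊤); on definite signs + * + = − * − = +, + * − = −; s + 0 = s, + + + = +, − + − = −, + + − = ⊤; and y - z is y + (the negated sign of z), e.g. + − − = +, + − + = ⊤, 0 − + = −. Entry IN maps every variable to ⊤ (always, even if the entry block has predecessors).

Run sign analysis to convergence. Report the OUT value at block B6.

Answer: {a: +, b: ⊤, c: ⊤, d: ⊤, e: ⊤, f: +}

Derivation:
Converged values:
  B0: | IN=(all ⊤) | OUT=(all ⊤)
  B1: | IN=(all ⊤) | OUT={a:+; rest ⊤}
  B2: | IN={a:+; rest ⊤} | OUT={a:+, e:-; rest ⊤}
  B3: | IN={a:+, e:-; rest ⊤} | OUT={a:+, e:-; rest ⊤}
  B4: | IN={a:+; rest ⊤} | OUT=(all ⊤)
  B5: | IN=(all ⊤) | OUT={a:+; rest ⊤}
  B6: | IN={a:+; rest ⊤} | OUT={a:+, f:+; rest ⊤}
  B7: | IN={a:+; rest ⊤} | OUT={a:+; rest ⊤}

Merge at B6: IN[B6] = OUT[B1] ⊔ OUT[B5] = {a: +, b: ⊤, c: ⊤, d: ⊤, e: ⊤, f: ⊤}
Applying B6's transfer function to that IN value gives OUT[B6] (row B6 above).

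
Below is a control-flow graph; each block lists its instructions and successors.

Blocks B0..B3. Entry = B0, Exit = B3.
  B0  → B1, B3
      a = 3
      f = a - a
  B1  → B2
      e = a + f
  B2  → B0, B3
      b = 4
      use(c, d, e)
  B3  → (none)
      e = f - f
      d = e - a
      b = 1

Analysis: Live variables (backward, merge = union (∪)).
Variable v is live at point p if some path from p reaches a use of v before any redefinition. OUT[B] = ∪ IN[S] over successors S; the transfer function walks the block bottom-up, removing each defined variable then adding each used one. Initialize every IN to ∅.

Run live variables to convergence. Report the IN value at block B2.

Answer: {a, c, d, e, f}

Trace:
Per-block solution:
  B0:  IN={c, d}  OUT={a, c, d, f}
  B1:  IN={a, c, d, f}  OUT={a, c, d, e, f}
  B2:  IN={a, c, d, e, f}  OUT={a, c, d, f}
  B3:  IN={a, f}  OUT={}

Merge at B2: OUT[B2] = IN[B0] ⊔ IN[B3] = {a, c, d, f}
Applying B2's transfer function to that OUT value gives IN[B2] (row B2 above).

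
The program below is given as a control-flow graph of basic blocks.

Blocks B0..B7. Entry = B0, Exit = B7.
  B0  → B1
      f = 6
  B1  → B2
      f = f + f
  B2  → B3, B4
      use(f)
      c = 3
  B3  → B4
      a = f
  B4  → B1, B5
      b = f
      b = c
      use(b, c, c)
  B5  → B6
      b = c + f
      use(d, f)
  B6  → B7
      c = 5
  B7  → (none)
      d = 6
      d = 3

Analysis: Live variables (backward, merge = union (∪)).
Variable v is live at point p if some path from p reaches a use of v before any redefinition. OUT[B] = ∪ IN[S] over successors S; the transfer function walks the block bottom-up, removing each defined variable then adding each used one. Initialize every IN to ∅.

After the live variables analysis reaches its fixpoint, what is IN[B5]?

Answer: {c, d, f}

Trace:
Per-block solution:
  B0:  IN={d}  OUT={d, f}
  B1:  IN={d, f}  OUT={d, f}
  B2:  IN={d, f}  OUT={c, d, f}
  B3:  IN={c, d, f}  OUT={c, d, f}
  B4:  IN={c, d, f}  OUT={c, d, f}
  B5:  IN={c, d, f}  OUT={}
  B6:  IN={}  OUT={}
  B7:  IN={}  OUT={}

Merge at B5: OUT[B5] = IN[B6] = {}
Applying B5's transfer function to that OUT value gives IN[B5] (row B5 above).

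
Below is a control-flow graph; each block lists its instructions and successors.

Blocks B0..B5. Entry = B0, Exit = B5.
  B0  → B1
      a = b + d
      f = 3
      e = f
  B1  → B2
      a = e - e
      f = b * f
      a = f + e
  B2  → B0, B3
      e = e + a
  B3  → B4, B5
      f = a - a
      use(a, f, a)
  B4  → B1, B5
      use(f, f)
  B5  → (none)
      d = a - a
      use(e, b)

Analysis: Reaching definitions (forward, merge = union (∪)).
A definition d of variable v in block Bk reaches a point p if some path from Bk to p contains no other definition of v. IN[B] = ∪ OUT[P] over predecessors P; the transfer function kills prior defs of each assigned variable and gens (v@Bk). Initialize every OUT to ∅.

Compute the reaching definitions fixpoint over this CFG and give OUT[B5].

Per-block solution:
  B0: | IN={a@B1, e@B2, f@B1} | OUT={a@B0, e@B0, f@B0}
  B1: | IN={a@B0, a@B1, e@B0, e@B2, f@B0, f@B3} | OUT={a@B1, e@B0, e@B2, f@B1}
  B2: | IN={a@B1, e@B0, e@B2, f@B1} | OUT={a@B1, e@B2, f@B1}
  B3: | IN={a@B1, e@B2, f@B1} | OUT={a@B1, e@B2, f@B3}
  B4: | IN={a@B1, e@B2, f@B3} | OUT={a@B1, e@B2, f@B3}
  B5: | IN={a@B1, e@B2, f@B3} | OUT={a@B1, d@B5, e@B2, f@B3}

Merge at B5: IN[B5] = OUT[B3] ⊔ OUT[B4] = {a@B1, e@B2, f@B3}
Applying B5's transfer function to that IN value gives OUT[B5] (row B5 above).

Answer: {a@B1, d@B5, e@B2, f@B3}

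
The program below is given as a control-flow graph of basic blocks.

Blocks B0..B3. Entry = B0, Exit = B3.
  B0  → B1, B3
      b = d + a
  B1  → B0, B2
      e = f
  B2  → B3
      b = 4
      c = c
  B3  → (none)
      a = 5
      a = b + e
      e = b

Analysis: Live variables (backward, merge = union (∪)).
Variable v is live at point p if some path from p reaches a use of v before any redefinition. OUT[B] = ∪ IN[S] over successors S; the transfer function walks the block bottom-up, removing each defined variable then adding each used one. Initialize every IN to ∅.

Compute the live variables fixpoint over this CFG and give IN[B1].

Answer: {a, c, d, f}

Derivation:
Fixpoint table:
  B0: | IN={a, c, d, e, f} | OUT={a, b, c, d, e, f}
  B1: | IN={a, c, d, f} | OUT={a, c, d, e, f}
  B2: | IN={c, e} | OUT={b, e}
  B3: | IN={b, e} | OUT={}

Merge at B1: OUT[B1] = IN[B0] ⊔ IN[B2] = {a, c, d, e, f}
Applying B1's transfer function to that OUT value gives IN[B1] (row B1 above).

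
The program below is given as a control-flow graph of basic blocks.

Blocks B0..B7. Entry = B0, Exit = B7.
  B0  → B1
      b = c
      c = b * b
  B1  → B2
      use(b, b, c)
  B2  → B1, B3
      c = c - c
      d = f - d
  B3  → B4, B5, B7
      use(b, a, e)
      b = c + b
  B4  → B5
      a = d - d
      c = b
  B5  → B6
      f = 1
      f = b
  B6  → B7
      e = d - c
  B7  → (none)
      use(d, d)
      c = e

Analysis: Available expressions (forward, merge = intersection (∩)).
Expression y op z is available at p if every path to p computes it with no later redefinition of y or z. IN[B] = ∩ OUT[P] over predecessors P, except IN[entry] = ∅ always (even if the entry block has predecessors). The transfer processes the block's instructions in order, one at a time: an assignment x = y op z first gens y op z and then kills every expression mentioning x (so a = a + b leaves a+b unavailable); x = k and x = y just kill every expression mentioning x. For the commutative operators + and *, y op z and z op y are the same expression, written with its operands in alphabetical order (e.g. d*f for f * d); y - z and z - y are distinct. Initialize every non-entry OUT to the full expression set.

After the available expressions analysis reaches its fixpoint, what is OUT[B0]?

Answer: {b*b}

Trace:
Per-block solution:
  B0: | IN={} | OUT={b*b}
  B1: | IN={b*b} | OUT={b*b}
  B2: | IN={b*b} | OUT={b*b}
  B3: | IN={b*b} | OUT={}
  B4: | IN={} | OUT={d-d}
  B5: | IN={} | OUT={}
  B6: | IN={} | OUT={d-c}
  B7: | IN={} | OUT={}

B0 is the boundary node: IN[B0] = {}
Applying B0's transfer function to that IN value gives OUT[B0] (row B0 above).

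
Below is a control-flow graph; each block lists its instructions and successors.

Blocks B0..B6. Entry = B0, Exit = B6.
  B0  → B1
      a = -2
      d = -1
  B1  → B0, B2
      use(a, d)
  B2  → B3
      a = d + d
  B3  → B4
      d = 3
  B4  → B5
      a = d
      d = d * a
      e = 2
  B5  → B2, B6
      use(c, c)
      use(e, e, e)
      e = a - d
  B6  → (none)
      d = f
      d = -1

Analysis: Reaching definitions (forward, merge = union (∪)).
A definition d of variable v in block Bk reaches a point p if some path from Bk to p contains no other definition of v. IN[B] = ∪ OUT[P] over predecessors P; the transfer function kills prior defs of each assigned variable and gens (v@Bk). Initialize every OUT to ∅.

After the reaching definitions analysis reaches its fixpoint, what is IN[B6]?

Answer: {a@B4, d@B4, e@B5}

Derivation:
Per-block solution:
  B0:  IN={a@B0, d@B0}  OUT={a@B0, d@B0}
  B1:  IN={a@B0, d@B0}  OUT={a@B0, d@B0}
  B2:  IN={a@B0, a@B4, d@B0, d@B4, e@B5}  OUT={a@B2, d@B0, d@B4, e@B5}
  B3:  IN={a@B2, d@B0, d@B4, e@B5}  OUT={a@B2, d@B3, e@B5}
  B4:  IN={a@B2, d@B3, e@B5}  OUT={a@B4, d@B4, e@B4}
  B5:  IN={a@B4, d@B4, e@B4}  OUT={a@B4, d@B4, e@B5}
  B6:  IN={a@B4, d@B4, e@B5}  OUT={a@B4, d@B6, e@B5}

Merge at B6: IN[B6] = OUT[B5] = {a@B4, d@B4, e@B5}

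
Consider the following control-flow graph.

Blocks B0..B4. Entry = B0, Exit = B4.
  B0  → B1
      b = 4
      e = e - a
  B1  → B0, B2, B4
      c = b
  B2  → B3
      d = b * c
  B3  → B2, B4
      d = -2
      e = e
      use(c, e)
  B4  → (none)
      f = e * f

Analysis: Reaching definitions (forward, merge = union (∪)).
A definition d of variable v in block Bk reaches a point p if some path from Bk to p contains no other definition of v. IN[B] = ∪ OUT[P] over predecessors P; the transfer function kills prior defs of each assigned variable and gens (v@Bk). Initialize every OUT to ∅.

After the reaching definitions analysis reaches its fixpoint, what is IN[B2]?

Per-block solution:
  B0: | IN={b@B0, c@B1, e@B0} | OUT={b@B0, c@B1, e@B0}
  B1: | IN={b@B0, c@B1, e@B0} | OUT={b@B0, c@B1, e@B0}
  B2: | IN={b@B0, c@B1, d@B3, e@B0, e@B3} | OUT={b@B0, c@B1, d@B2, e@B0, e@B3}
  B3: | IN={b@B0, c@B1, d@B2, e@B0, e@B3} | OUT={b@B0, c@B1, d@B3, e@B3}
  B4: | IN={b@B0, c@B1, d@B3, e@B0, e@B3} | OUT={b@B0, c@B1, d@B3, e@B0, e@B3, f@B4}

Merge at B2: IN[B2] = OUT[B1] ⊔ OUT[B3] = {b@B0, c@B1, d@B3, e@B0, e@B3}

Answer: {b@B0, c@B1, d@B3, e@B0, e@B3}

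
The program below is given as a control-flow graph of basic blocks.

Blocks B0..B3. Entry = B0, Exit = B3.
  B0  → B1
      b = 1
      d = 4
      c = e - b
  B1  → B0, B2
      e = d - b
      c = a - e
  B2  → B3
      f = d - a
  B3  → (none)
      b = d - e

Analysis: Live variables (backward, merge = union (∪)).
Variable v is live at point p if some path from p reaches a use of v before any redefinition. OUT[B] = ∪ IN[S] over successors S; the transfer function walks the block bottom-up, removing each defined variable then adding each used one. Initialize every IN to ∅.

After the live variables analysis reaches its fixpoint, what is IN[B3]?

Converged values:
  B0:   IN={a, e}   OUT={a, b, d}
  B1:   IN={a, b, d}   OUT={a, d, e}
  B2:   IN={a, d, e}   OUT={d, e}
  B3:   IN={d, e}   OUT={}

B3 is the boundary node: OUT[B3] = {}
Applying B3's transfer function to that OUT value gives IN[B3] (row B3 above).

Answer: {d, e}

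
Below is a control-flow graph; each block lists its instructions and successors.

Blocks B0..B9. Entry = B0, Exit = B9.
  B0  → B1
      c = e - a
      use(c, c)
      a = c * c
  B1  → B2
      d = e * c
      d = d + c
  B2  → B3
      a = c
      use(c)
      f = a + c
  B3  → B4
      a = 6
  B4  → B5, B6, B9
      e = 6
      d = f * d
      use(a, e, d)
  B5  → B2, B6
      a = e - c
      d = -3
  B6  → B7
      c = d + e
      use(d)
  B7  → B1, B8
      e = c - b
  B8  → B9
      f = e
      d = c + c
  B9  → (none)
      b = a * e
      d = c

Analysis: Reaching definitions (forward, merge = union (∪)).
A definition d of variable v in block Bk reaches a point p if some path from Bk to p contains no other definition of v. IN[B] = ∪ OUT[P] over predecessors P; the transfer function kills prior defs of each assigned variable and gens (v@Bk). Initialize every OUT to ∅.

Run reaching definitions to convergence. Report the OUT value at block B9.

Per-block solution:
  B0:  IN={}  OUT={a@B0, c@B0}
  B1:  IN={a@B0, a@B3, a@B5, c@B0, c@B6, d@B4, d@B5, e@B7, f@B2}  OUT={a@B0, a@B3, a@B5, c@B0, c@B6, d@B1, e@B7, f@B2}
  B2:  IN={a@B0, a@B3, a@B5, c@B0, c@B6, d@B1, d@B5, e@B4, e@B7, f@B2}  OUT={a@B2, c@B0, c@B6, d@B1, d@B5, e@B4, e@B7, f@B2}
  B3:  IN={a@B2, c@B0, c@B6, d@B1, d@B5, e@B4, e@B7, f@B2}  OUT={a@B3, c@B0, c@B6, d@B1, d@B5, e@B4, e@B7, f@B2}
  B4:  IN={a@B3, c@B0, c@B6, d@B1, d@B5, e@B4, e@B7, f@B2}  OUT={a@B3, c@B0, c@B6, d@B4, e@B4, f@B2}
  B5:  IN={a@B3, c@B0, c@B6, d@B4, e@B4, f@B2}  OUT={a@B5, c@B0, c@B6, d@B5, e@B4, f@B2}
  B6:  IN={a@B3, a@B5, c@B0, c@B6, d@B4, d@B5, e@B4, f@B2}  OUT={a@B3, a@B5, c@B6, d@B4, d@B5, e@B4, f@B2}
  B7:  IN={a@B3, a@B5, c@B6, d@B4, d@B5, e@B4, f@B2}  OUT={a@B3, a@B5, c@B6, d@B4, d@B5, e@B7, f@B2}
  B8:  IN={a@B3, a@B5, c@B6, d@B4, d@B5, e@B7, f@B2}  OUT={a@B3, a@B5, c@B6, d@B8, e@B7, f@B8}
  B9:  IN={a@B3, a@B5, c@B0, c@B6, d@B4, d@B8, e@B4, e@B7, f@B2, f@B8}  OUT={a@B3, a@B5, b@B9, c@B0, c@B6, d@B9, e@B4, e@B7, f@B2, f@B8}

Merge at B9: IN[B9] = OUT[B4] ⊔ OUT[B8] = {a@B3, a@B5, c@B0, c@B6, d@B4, d@B8, e@B4, e@B7, f@B2, f@B8}
Applying B9's transfer function to that IN value gives OUT[B9] (row B9 above).

Answer: {a@B3, a@B5, b@B9, c@B0, c@B6, d@B9, e@B4, e@B7, f@B2, f@B8}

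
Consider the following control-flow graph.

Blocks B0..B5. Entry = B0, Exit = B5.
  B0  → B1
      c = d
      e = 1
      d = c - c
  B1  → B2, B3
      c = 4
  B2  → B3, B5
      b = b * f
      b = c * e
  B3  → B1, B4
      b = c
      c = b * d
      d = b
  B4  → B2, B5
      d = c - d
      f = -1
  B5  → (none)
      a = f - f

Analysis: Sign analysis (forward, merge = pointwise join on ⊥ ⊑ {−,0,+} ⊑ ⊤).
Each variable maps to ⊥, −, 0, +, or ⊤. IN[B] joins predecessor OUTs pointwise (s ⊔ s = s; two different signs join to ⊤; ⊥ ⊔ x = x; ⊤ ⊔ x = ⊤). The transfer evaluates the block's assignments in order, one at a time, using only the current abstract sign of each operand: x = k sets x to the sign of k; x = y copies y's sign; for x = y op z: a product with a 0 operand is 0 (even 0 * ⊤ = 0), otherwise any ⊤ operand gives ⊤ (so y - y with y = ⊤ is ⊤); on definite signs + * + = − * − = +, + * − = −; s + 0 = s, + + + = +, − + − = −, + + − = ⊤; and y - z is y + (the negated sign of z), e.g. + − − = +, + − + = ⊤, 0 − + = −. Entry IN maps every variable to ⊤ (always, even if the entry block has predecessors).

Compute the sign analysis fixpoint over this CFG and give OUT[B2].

Answer: {a: ⊤, b: ⊤, c: ⊤, d: ⊤, e: +, f: ⊤}

Derivation:
Converged values:
  B0:   IN=(all ⊤)   OUT={e:+; rest ⊤}
  B1:   IN={e:+; rest ⊤}   OUT={c:+, e:+; rest ⊤}
  B2:   IN={e:+; rest ⊤}   OUT={e:+; rest ⊤}
  B3:   IN={e:+; rest ⊤}   OUT={e:+; rest ⊤}
  B4:   IN={e:+; rest ⊤}   OUT={e:+, f:-; rest ⊤}
  B5:   IN={e:+; rest ⊤}   OUT={e:+; rest ⊤}

Merge at B2: IN[B2] = OUT[B1] ⊔ OUT[B4] = {a: ⊤, b: ⊤, c: ⊤, d: ⊤, e: +, f: ⊤}
Applying B2's transfer function to that IN value gives OUT[B2] (row B2 above).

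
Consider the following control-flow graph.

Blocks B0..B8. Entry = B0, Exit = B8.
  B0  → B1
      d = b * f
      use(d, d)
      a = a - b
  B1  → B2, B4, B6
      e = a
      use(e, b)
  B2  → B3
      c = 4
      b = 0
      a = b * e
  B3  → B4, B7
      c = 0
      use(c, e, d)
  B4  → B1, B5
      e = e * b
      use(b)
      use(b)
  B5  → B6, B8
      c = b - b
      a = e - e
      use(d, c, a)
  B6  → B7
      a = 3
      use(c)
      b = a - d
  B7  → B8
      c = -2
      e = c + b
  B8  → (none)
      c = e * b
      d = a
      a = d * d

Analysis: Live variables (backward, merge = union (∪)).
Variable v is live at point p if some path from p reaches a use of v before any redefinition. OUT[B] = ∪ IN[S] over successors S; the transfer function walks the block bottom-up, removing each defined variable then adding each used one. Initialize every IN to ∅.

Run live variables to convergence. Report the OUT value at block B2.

Per-block solution:
  B0: | IN={a, b, c, f} | OUT={a, b, c, d}
  B1: | IN={a, b, c, d} | OUT={a, b, c, d, e}
  B2: | IN={d, e} | OUT={a, b, d, e}
  B3: | IN={a, b, d, e} | OUT={a, b, c, d, e}
  B4: | IN={a, b, c, d, e} | OUT={a, b, c, d, e}
  B5: | IN={b, d, e} | OUT={a, b, c, d, e}
  B6: | IN={c, d} | OUT={a, b}
  B7: | IN={a, b} | OUT={a, b, e}
  B8: | IN={a, b, e} | OUT={}

Merge at B2: OUT[B2] = IN[B3] = {a, b, d, e}

Answer: {a, b, d, e}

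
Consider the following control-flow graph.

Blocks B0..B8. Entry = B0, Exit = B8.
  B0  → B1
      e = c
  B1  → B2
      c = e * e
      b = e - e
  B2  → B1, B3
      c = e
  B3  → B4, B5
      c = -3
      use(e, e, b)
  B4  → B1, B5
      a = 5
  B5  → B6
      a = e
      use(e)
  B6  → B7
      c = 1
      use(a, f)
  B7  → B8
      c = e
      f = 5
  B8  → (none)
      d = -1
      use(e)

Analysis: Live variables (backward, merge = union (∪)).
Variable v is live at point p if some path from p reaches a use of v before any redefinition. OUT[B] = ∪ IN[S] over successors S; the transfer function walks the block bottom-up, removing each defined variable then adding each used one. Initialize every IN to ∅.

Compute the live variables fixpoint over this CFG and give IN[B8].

Answer: {e}

Trace:
Fixpoint table:
  B0:   IN={c, f}   OUT={e, f}
  B1:   IN={e, f}   OUT={b, e, f}
  B2:   IN={b, e, f}   OUT={b, e, f}
  B3:   IN={b, e, f}   OUT={e, f}
  B4:   IN={e, f}   OUT={e, f}
  B5:   IN={e, f}   OUT={a, e, f}
  B6:   IN={a, e, f}   OUT={e}
  B7:   IN={e}   OUT={e}
  B8:   IN={e}   OUT={}

B8 is the boundary node: OUT[B8] = {}
Applying B8's transfer function to that OUT value gives IN[B8] (row B8 above).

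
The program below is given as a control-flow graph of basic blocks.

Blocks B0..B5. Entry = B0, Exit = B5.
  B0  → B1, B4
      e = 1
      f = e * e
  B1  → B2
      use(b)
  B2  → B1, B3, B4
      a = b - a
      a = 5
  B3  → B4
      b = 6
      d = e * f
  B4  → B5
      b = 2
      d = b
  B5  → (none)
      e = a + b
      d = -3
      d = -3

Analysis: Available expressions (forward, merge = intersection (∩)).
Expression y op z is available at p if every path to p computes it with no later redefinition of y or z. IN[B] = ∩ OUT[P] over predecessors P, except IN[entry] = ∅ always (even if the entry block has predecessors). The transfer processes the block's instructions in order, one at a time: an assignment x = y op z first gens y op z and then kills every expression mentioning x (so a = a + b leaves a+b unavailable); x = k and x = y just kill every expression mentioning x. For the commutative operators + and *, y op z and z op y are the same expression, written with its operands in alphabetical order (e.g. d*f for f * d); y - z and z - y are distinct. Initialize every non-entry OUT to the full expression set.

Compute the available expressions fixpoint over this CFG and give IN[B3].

Answer: {e*e}

Trace:
Fixpoint table:
  B0: | IN={} | OUT={e*e}
  B1: | IN={e*e} | OUT={e*e}
  B2: | IN={e*e} | OUT={e*e}
  B3: | IN={e*e} | OUT={e*e, e*f}
  B4: | IN={e*e} | OUT={e*e}
  B5: | IN={e*e} | OUT={a+b}

Merge at B3: IN[B3] = OUT[B2] = {e*e}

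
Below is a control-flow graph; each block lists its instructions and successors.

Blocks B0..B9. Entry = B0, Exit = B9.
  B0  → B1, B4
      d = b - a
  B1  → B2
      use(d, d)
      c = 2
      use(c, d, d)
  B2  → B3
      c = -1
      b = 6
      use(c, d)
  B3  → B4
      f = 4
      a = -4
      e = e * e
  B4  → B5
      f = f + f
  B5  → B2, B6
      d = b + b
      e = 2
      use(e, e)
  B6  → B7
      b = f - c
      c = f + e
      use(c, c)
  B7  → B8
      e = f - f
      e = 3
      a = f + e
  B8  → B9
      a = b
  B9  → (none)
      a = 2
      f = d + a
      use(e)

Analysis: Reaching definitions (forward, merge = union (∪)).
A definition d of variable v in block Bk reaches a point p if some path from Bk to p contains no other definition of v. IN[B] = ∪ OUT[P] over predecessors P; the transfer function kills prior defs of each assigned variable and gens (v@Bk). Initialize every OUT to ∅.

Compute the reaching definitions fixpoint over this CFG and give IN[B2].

Per-block solution:
  B0:  IN={}  OUT={d@B0}
  B1:  IN={d@B0}  OUT={c@B1, d@B0}
  B2:  IN={a@B3, b@B2, c@B1, c@B2, d@B0, d@B5, e@B5, f@B4}  OUT={a@B3, b@B2, c@B2, d@B0, d@B5, e@B5, f@B4}
  B3:  IN={a@B3, b@B2, c@B2, d@B0, d@B5, e@B5, f@B4}  OUT={a@B3, b@B2, c@B2, d@B0, d@B5, e@B3, f@B3}
  B4:  IN={a@B3, b@B2, c@B2, d@B0, d@B5, e@B3, f@B3}  OUT={a@B3, b@B2, c@B2, d@B0, d@B5, e@B3, f@B4}
  B5:  IN={a@B3, b@B2, c@B2, d@B0, d@B5, e@B3, f@B4}  OUT={a@B3, b@B2, c@B2, d@B5, e@B5, f@B4}
  B6:  IN={a@B3, b@B2, c@B2, d@B5, e@B5, f@B4}  OUT={a@B3, b@B6, c@B6, d@B5, e@B5, f@B4}
  B7:  IN={a@B3, b@B6, c@B6, d@B5, e@B5, f@B4}  OUT={a@B7, b@B6, c@B6, d@B5, e@B7, f@B4}
  B8:  IN={a@B7, b@B6, c@B6, d@B5, e@B7, f@B4}  OUT={a@B8, b@B6, c@B6, d@B5, e@B7, f@B4}
  B9:  IN={a@B8, b@B6, c@B6, d@B5, e@B7, f@B4}  OUT={a@B9, b@B6, c@B6, d@B5, e@B7, f@B9}

Merge at B2: IN[B2] = OUT[B1] ⊔ OUT[B5] = {a@B3, b@B2, c@B1, c@B2, d@B0, d@B5, e@B5, f@B4}

Answer: {a@B3, b@B2, c@B1, c@B2, d@B0, d@B5, e@B5, f@B4}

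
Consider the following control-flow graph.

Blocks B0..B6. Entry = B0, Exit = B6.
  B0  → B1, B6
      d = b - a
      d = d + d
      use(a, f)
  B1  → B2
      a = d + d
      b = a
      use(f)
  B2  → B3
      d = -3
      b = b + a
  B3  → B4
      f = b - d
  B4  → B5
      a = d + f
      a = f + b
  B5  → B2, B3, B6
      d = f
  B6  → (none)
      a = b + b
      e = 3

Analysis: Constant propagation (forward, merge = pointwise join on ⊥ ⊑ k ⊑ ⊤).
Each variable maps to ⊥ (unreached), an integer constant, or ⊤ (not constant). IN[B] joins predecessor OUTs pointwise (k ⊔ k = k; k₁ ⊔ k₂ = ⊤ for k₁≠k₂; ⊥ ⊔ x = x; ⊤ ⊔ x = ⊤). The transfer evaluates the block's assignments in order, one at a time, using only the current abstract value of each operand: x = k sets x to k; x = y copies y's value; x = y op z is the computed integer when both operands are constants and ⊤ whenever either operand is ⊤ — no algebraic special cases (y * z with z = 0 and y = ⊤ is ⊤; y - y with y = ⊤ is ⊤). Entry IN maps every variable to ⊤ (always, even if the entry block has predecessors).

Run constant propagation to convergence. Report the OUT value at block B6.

Answer: {a: ⊤, b: ⊤, c: ⊤, d: ⊤, e: 3, f: ⊤}

Working:
Converged values:
  B0: | IN=(all ⊤) | OUT=(all ⊤)
  B1: | IN=(all ⊤) | OUT=(all ⊤)
  B2: | IN=(all ⊤) | OUT={d:-3; rest ⊤}
  B3: | IN=(all ⊤) | OUT=(all ⊤)
  B4: | IN=(all ⊤) | OUT=(all ⊤)
  B5: | IN=(all ⊤) | OUT=(all ⊤)
  B6: | IN=(all ⊤) | OUT={e:3; rest ⊤}

Merge at B6: IN[B6] = OUT[B0] ⊔ OUT[B5] = {a: ⊤, b: ⊤, c: ⊤, d: ⊤, e: ⊤, f: ⊤}
Applying B6's transfer function to that IN value gives OUT[B6] (row B6 above).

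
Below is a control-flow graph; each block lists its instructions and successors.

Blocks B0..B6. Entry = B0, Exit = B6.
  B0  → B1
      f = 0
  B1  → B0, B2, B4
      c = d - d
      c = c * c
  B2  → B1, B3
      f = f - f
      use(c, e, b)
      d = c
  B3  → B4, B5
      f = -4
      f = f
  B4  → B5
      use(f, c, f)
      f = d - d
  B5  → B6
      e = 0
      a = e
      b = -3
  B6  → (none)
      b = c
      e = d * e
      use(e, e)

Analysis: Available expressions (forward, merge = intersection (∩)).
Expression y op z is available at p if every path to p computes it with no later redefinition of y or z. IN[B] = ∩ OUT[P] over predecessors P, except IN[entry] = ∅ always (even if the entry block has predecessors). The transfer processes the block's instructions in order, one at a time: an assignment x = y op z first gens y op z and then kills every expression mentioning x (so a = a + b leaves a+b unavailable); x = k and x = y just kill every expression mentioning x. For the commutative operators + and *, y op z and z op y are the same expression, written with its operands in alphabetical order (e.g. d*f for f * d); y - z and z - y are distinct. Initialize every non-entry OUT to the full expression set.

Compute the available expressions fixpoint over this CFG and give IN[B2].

Answer: {d-d}

Trace:
Fixpoint table:
  B0: | IN={} | OUT={}
  B1: | IN={} | OUT={d-d}
  B2: | IN={d-d} | OUT={}
  B3: | IN={} | OUT={}
  B4: | IN={} | OUT={d-d}
  B5: | IN={} | OUT={}
  B6: | IN={} | OUT={}

Merge at B2: IN[B2] = OUT[B1] = {d-d}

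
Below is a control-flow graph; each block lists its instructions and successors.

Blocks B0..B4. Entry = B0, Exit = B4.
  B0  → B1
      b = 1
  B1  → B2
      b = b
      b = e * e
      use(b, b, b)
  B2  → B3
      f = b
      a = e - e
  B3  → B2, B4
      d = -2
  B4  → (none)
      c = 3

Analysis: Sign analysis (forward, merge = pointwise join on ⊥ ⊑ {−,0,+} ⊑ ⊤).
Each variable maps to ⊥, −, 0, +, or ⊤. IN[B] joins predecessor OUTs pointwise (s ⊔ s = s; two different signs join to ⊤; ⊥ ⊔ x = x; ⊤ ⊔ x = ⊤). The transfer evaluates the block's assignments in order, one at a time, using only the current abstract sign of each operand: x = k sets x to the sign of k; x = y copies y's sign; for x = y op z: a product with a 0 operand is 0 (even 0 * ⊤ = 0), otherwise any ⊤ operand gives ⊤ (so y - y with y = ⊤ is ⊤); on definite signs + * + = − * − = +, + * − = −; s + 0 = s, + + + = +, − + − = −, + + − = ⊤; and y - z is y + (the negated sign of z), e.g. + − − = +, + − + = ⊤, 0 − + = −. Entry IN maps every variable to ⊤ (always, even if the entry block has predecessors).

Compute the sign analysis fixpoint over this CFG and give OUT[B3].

Answer: {a: ⊤, b: ⊤, c: ⊤, d: -, e: ⊤, f: ⊤}

Trace:
Fixpoint table:
  B0:   IN=(all ⊤)   OUT={b:+; rest ⊤}
  B1:   IN={b:+; rest ⊤}   OUT=(all ⊤)
  B2:   IN=(all ⊤)   OUT=(all ⊤)
  B3:   IN=(all ⊤)   OUT={d:-; rest ⊤}
  B4:   IN={d:-; rest ⊤}   OUT={c:+, d:-; rest ⊤}

Merge at B3: IN[B3] = OUT[B2] = {a: ⊤, b: ⊤, c: ⊤, d: ⊤, e: ⊤, f: ⊤}
Applying B3's transfer function to that IN value gives OUT[B3] (row B3 above).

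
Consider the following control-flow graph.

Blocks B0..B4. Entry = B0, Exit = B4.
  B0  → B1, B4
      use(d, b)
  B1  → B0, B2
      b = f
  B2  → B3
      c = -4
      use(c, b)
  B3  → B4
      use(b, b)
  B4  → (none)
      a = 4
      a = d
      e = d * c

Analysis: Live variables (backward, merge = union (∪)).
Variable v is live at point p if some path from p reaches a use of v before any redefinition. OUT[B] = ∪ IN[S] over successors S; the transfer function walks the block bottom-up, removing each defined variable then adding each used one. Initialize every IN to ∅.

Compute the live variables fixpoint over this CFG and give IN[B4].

Answer: {c, d}

Trace:
Per-block solution:
  B0:  IN={b, c, d, f}  OUT={c, d, f}
  B1:  IN={c, d, f}  OUT={b, c, d, f}
  B2:  IN={b, d}  OUT={b, c, d}
  B3:  IN={b, c, d}  OUT={c, d}
  B4:  IN={c, d}  OUT={}

B4 is the boundary node: OUT[B4] = {}
Applying B4's transfer function to that OUT value gives IN[B4] (row B4 above).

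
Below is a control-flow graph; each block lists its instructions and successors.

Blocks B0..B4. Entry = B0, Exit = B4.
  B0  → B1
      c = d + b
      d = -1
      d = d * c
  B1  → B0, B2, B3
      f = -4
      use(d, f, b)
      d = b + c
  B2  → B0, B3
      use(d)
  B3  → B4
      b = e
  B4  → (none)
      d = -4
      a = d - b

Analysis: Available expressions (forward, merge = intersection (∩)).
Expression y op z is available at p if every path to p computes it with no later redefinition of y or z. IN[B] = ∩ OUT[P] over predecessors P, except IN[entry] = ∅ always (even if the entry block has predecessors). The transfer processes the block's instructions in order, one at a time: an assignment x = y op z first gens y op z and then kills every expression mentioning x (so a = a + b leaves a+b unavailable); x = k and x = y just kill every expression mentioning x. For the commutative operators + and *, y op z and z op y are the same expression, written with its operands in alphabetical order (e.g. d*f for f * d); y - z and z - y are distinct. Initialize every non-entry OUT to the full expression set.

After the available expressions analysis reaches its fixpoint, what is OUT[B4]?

Fixpoint table:
  B0: | IN={} | OUT={}
  B1: | IN={} | OUT={b+c}
  B2: | IN={b+c} | OUT={b+c}
  B3: | IN={b+c} | OUT={}
  B4: | IN={} | OUT={d-b}

Merge at B4: IN[B4] = OUT[B3] = {}
Applying B4's transfer function to that IN value gives OUT[B4] (row B4 above).

Answer: {d-b}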